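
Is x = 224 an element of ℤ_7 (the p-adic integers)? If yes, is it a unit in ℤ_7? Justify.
x ∈ ℤ_7 but not a unit; v_7(x) = 1 > 0

ℤ_7 = {x ∈ ℚ_7 : v_7(x) ≥ 0} and ℤ_7^× = {x ∈ ℤ_7 : v_7(x) = 0}. Here v_7(224) = v_7(num) − v_7(den) = 1; compare against these criteria.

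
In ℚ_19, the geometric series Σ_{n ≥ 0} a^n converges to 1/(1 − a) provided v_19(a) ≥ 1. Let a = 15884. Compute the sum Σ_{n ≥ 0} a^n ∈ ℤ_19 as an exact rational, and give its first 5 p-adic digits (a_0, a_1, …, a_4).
Σ a^n = 1/(1 − a) = -1/15883;  first 5 digits = (1, 0, 6, 2, 17)

v_19(a) = 2 ≥ 1, so the series converges in ℤ_19 to 1/(1 − a) = 1/(1 − 15884) = -1/15883. Expand this rational in ℤ_19: compute digits iteratively via d_i = x_i mod 19, x_{i+1} = (x_i − d_i)/19. The first 5 digits are (1, 0, 6, 2, 17).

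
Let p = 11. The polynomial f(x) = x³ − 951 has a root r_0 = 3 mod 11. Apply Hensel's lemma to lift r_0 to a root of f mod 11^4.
r_3 = 2632 (mod 14641)

Hensel: r_{i+1} = r_i − f(r_i)/f′(r_i) mod 11^{i+2}, where f′(x) = 3x². Iterate:
  r_0 = 3 (mod 11)
  r_1 = 91 (mod 121)
  r_2 = 1301 (mod 1331)
  r_3 = 2632 (mod 14641)
Final: r = 2632 with f(r) ≡ 0 mod 11^4.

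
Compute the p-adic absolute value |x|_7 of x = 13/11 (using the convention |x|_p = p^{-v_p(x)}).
|13/11|_7 = 1

Step 1 — compute v_7(x) by factoring powers of 7 out of the numerator and denominator: v_7(13/11) = 0. Step 2 — apply |x|_p = p^{-v_p(x)} = 7^{0} = 1.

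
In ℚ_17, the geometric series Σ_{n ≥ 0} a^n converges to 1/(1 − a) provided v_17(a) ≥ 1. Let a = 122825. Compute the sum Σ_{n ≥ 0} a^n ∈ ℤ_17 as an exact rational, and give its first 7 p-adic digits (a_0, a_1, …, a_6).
Σ a^n = 1/(1 − a) = -1/122824;  first 7 digits = (1, 0, 0, 8, 1, 0, 13)

v_17(a) = 3 ≥ 1, so the series converges in ℤ_17 to 1/(1 − a) = 1/(1 − 122825) = -1/122824. Expand this rational in ℤ_17: compute digits iteratively via d_i = x_i mod 17, x_{i+1} = (x_i − d_i)/17. The first 7 digits are (1, 0, 0, 8, 1, 0, 13).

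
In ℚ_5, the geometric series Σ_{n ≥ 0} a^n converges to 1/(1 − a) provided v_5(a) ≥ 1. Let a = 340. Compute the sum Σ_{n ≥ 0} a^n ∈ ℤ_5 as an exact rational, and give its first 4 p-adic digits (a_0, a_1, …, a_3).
Σ a^n = 1/(1 − a) = -1/339;  first 4 digits = (1, 3, 2, 4)

v_5(a) = 1 ≥ 1, so the series converges in ℤ_5 to 1/(1 − a) = 1/(1 − 340) = -1/339. Expand this rational in ℤ_5: compute digits iteratively via d_i = x_i mod 5, x_{i+1} = (x_i − d_i)/5. The first 4 digits are (1, 3, 2, 4).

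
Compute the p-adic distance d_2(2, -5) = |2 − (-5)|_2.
d_2(2, -5) = 1

Step 1 — x − y = 2 − (-5) = 7. Step 2 — v_2(7) = 0 (factor: 7 = (2^0 · 7); the sign does not affect v_p). Step 3 — |x − y|_2 = 2^{0} = 1.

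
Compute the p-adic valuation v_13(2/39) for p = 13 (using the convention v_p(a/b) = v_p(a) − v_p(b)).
v_13(2/39) = -1

Factor powers of 13 from the numerator and denominator of the reduced fraction: 2 = 13^0 · 2 and 39 = 13^1 · 3. Apply v_p(a/b) = v_p(a) − v_p(b): v_13(2/39) = 0 − 1 = -1.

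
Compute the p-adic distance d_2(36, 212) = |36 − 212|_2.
d_2(36, 212) = 1/16

Step 1 — x − y = 36 − 212 = -176. Step 2 — v_2(-176) = 4 (factor: -176 = −(2^4 · 11); the sign does not affect v_p). Step 3 — |x − y|_2 = 2^{-4} = 1/16.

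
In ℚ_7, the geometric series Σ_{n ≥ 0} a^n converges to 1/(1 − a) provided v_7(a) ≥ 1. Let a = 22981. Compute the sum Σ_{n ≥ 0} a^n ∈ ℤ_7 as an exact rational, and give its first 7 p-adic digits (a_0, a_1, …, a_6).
Σ a^n = 1/(1 − a) = -1/22980;  first 7 digits = (1, 0, 0, 4, 2, 1, 2)

v_7(a) = 3 ≥ 1, so the series converges in ℤ_7 to 1/(1 − a) = 1/(1 − 22981) = -1/22980. Expand this rational in ℤ_7: compute digits iteratively via d_i = x_i mod 7, x_{i+1} = (x_i − d_i)/7. The first 7 digits are (1, 0, 0, 4, 2, 1, 2).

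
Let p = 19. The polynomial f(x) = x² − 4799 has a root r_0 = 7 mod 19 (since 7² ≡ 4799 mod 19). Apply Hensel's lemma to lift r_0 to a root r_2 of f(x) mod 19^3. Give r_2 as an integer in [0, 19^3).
r_2 = 4472 (mod 6859)

Hensel's recurrence: r_{i+1} = r_i − f(r_i)·(f′(r_i))^{-1} mod 19^{i+2}, with f′(x) = 2x. Iterate:
  r_0 = 7 (mod 19)
  r_1 = 140 (mod 361)
  r_2 = 4472 (mod 6859)
Final: r_2 = 4472, and one checks f(r_2) ≡ 0 mod 19^3.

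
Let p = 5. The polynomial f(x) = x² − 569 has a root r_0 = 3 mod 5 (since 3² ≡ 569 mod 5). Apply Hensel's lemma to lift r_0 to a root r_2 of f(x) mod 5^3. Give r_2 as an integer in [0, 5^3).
r_2 = 38 (mod 125)

Hensel's recurrence: r_{i+1} = r_i − f(r_i)·(f′(r_i))^{-1} mod 5^{i+2}, with f′(x) = 2x. Iterate:
  r_0 = 3 (mod 5)
  r_1 = 13 (mod 25)
  r_2 = 38 (mod 125)
Final: r_2 = 38, and one checks f(r_2) ≡ 0 mod 5^3.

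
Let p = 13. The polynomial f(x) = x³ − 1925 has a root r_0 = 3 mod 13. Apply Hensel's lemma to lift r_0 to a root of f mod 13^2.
r_1 = 42 (mod 169)

Hensel: r_{i+1} = r_i − f(r_i)/f′(r_i) mod 13^{i+2}, where f′(x) = 3x². Iterate:
  r_0 = 3 (mod 13)
  r_1 = 42 (mod 169)
Final: r = 42 with f(r) ≡ 0 mod 13^2.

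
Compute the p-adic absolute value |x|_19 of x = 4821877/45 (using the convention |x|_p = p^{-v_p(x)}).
|4821877/45|_19 = 1/130321

Step 1 — compute v_19(x) by factoring powers of 19 out of the numerator and denominator: v_19(4821877/45) = 4. Step 2 — apply |x|_p = p^{-v_p(x)} = 19^{-4} = 1/130321.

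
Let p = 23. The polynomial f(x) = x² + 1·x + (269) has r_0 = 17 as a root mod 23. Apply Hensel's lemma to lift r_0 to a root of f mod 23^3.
r_2 = 454 (mod 12167)

Hensel: r_{i+1} = r_i − f(r_i)·(f′(r_i))^{-1} mod 23^{i+2}, f′(x) = 2x + 1. Iterate:
  r_0 = 17 (mod 23)
  r_1 = 454 (mod 529)
  r_2 = 454 (mod 12167)
Final: r = 454 satisfies f(r) ≡ 0 mod 23^3.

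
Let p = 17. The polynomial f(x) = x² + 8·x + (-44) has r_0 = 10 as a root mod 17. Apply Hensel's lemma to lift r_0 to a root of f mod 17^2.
r_1 = 129 (mod 289)

Hensel: r_{i+1} = r_i − f(r_i)·(f′(r_i))^{-1} mod 17^{i+2}, f′(x) = 2x + 8. Iterate:
  r_0 = 10 (mod 17)
  r_1 = 129 (mod 289)
Final: r = 129 satisfies f(r) ≡ 0 mod 17^2.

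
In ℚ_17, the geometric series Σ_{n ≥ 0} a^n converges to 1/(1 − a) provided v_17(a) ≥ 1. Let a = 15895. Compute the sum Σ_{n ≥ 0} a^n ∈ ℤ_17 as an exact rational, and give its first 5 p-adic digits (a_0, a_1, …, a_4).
Σ a^n = 1/(1 − a) = -1/15894;  first 5 digits = (1, 0, 4, 3, 16)

v_17(a) = 2 ≥ 1, so the series converges in ℤ_17 to 1/(1 − a) = 1/(1 − 15895) = -1/15894. Expand this rational in ℤ_17: compute digits iteratively via d_i = x_i mod 17, x_{i+1} = (x_i − d_i)/17. The first 5 digits are (1, 0, 4, 3, 16).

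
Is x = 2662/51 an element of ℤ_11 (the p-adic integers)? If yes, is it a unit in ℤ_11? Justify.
x ∈ ℤ_11 but not a unit; v_11(x) = 3 > 0

ℤ_11 = {x ∈ ℚ_11 : v_11(x) ≥ 0} and ℤ_11^× = {x ∈ ℤ_11 : v_11(x) = 0}. Here v_11(2662/51) = v_11(num) − v_11(den) = 3; compare against these criteria.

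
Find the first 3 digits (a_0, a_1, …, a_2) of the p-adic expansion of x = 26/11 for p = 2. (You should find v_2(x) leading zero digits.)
(a_0, …, a_2) = (0, 1, 1)

v_2(26/11) = 1, so a_0 = ... = a_0 = 0. Factor out: x = 2^1 · u with u = 13/11 a unit in ℤ_2. Expand u iteratively via a_{v+i} = u_i mod 2, u_{i+1} = (u_i − a_{v+i})/2:
  u_0 = 13/11;  a_1 = 1;  u_1 = (u_0 − 1)/2 = 1/11
  u_1 = 1/11;  a_2 = 1;  u_2 = (u_1 − 1)/2 = -5/11
Digits: (0, 1, 1).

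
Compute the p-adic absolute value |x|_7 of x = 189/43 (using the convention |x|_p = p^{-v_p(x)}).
|189/43|_7 = 1/7

Step 1 — compute v_7(x) by factoring powers of 7 out of the numerator and denominator: v_7(189/43) = 1. Step 2 — apply |x|_p = p^{-v_p(x)} = 7^{-1} = 1/7.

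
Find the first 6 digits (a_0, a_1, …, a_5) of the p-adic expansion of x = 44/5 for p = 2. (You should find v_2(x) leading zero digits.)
(a_0, …, a_5) = (0, 0, 1, 1, 1, 1)

v_2(44/5) = 2, so a_0 = ... = a_1 = 0. Factor out: x = 2^2 · u with u = 11/5 a unit in ℤ_2. Expand u iteratively via a_{v+i} = u_i mod 2, u_{i+1} = (u_i − a_{v+i})/2:
  u_0 = 11/5;  a_2 = 1;  u_1 = (u_0 − 1)/2 = 3/5
  u_1 = 3/5;  a_3 = 1;  u_2 = (u_1 − 1)/2 = -1/5
  u_2 = -1/5;  a_4 = 1;  u_3 = (u_2 − 1)/2 = -3/5
  u_3 = -3/5;  a_5 = 1;  u_4 = (u_3 − 1)/2 = -4/5
Digits: (0, 0, 1, 1, 1, 1).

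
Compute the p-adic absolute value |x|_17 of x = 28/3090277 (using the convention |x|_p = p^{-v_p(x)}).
|28/3090277|_17 = 83521

Step 1 — compute v_17(x) by factoring powers of 17 out of the numerator and denominator: v_17(28/3090277) = -4. Step 2 — apply |x|_p = p^{-v_p(x)} = 17^{4} = 83521.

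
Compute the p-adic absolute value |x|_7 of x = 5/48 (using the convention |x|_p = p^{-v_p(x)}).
|5/48|_7 = 1

Step 1 — compute v_7(x) by factoring powers of 7 out of the numerator and denominator: v_7(5/48) = 0. Step 2 — apply |x|_p = p^{-v_p(x)} = 7^{0} = 1.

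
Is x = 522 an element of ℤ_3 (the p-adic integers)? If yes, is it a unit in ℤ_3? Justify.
x ∈ ℤ_3 but not a unit; v_3(x) = 2 > 0

ℤ_3 = {x ∈ ℚ_3 : v_3(x) ≥ 0} and ℤ_3^× = {x ∈ ℤ_3 : v_3(x) = 0}. Here v_3(522) = v_3(num) − v_3(den) = 2; compare against these criteria.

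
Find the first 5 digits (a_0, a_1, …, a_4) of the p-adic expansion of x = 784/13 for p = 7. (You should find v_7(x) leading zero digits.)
(a_0, …, a_4) = (0, 0, 5, 0, 1)

v_7(784/13) = 2, so a_0 = ... = a_1 = 0. Factor out: x = 7^2 · u with u = 16/13 a unit in ℤ_7. Expand u iteratively via a_{v+i} = u_i mod 7, u_{i+1} = (u_i − a_{v+i})/7:
  u_0 = 16/13;  a_2 = 5;  u_1 = (u_0 − 5)/7 = -7/13
  u_1 = -7/13;  a_3 = 0;  u_2 = (u_1 − 0)/7 = -1/13
  u_2 = -1/13;  a_4 = 1;  u_3 = (u_2 − 1)/7 = -2/13
Digits: (0, 0, 5, 0, 1).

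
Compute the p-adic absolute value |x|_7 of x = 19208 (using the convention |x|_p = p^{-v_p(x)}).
|19208|_7 = 1/2401

Step 1 — compute v_7(x) by factoring powers of 7 out of the numerator and denominator: v_7(19208) = 4. Step 2 — apply |x|_p = p^{-v_p(x)} = 7^{-4} = 1/2401.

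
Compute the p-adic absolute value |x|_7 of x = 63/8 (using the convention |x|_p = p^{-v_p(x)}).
|63/8|_7 = 1/7

Step 1 — compute v_7(x) by factoring powers of 7 out of the numerator and denominator: v_7(63/8) = 1. Step 2 — apply |x|_p = p^{-v_p(x)} = 7^{-1} = 1/7.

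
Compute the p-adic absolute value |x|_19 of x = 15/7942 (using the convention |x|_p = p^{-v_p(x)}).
|15/7942|_19 = 361

Step 1 — compute v_19(x) by factoring powers of 19 out of the numerator and denominator: v_19(15/7942) = -2. Step 2 — apply |x|_p = p^{-v_p(x)} = 19^{2} = 361.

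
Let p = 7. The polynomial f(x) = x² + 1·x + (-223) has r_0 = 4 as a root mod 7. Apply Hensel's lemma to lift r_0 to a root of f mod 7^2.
r_1 = 32 (mod 49)

Hensel: r_{i+1} = r_i − f(r_i)·(f′(r_i))^{-1} mod 7^{i+2}, f′(x) = 2x + 1. Iterate:
  r_0 = 4 (mod 7)
  r_1 = 32 (mod 49)
Final: r = 32 satisfies f(r) ≡ 0 mod 7^2.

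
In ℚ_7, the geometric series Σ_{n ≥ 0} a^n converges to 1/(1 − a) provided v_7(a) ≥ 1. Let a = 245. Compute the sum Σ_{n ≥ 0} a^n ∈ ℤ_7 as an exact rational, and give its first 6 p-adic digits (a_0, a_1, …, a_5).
Σ a^n = 1/(1 − a) = -1/244;  first 6 digits = (1, 0, 5, 0, 4, 3)

v_7(a) = 2 ≥ 1, so the series converges in ℤ_7 to 1/(1 − a) = 1/(1 − 245) = -1/244. Expand this rational in ℤ_7: compute digits iteratively via d_i = x_i mod 7, x_{i+1} = (x_i − d_i)/7. The first 6 digits are (1, 0, 5, 0, 4, 3).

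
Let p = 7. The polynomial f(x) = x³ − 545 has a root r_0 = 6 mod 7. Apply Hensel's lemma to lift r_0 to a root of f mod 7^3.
r_2 = 34 (mod 343)

Hensel: r_{i+1} = r_i − f(r_i)/f′(r_i) mod 7^{i+2}, where f′(x) = 3x². Iterate:
  r_0 = 6 (mod 7)
  r_1 = 34 (mod 49)
  r_2 = 34 (mod 343)
Final: r = 34 with f(r) ≡ 0 mod 7^3.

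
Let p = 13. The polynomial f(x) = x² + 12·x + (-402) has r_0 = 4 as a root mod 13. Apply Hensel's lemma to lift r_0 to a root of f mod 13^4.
r_3 = 2877 (mod 28561)

Hensel: r_{i+1} = r_i − f(r_i)·(f′(r_i))^{-1} mod 13^{i+2}, f′(x) = 2x + 12. Iterate:
  r_0 = 4 (mod 13)
  r_1 = 4 (mod 169)
  r_2 = 680 (mod 2197)
  r_3 = 2877 (mod 28561)
Final: r = 2877 satisfies f(r) ≡ 0 mod 13^4.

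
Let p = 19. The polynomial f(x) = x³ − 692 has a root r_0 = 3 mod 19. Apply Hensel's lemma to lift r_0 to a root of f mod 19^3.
r_2 = 4373 (mod 6859)

Hensel: r_{i+1} = r_i − f(r_i)/f′(r_i) mod 19^{i+2}, where f′(x) = 3x². Iterate:
  r_0 = 3 (mod 19)
  r_1 = 41 (mod 361)
  r_2 = 4373 (mod 6859)
Final: r = 4373 with f(r) ≡ 0 mod 19^3.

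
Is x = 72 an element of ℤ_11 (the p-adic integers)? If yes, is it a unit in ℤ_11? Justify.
x ∈ ℤ_11^× (unit); v_11(x) = 0

ℤ_11 = {x ∈ ℚ_11 : v_11(x) ≥ 0} and ℤ_11^× = {x ∈ ℤ_11 : v_11(x) = 0}. Here v_11(72) = v_11(num) − v_11(den) = 0; compare against these criteria.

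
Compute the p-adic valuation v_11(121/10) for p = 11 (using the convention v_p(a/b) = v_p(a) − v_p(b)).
v_11(121/10) = 2

Factor powers of 11 from the numerator and denominator of the reduced fraction: 121 = 11^2 · 1 and 10 = 11^0 · 10. Apply v_p(a/b) = v_p(a) − v_p(b): v_11(121/10) = 2 − 0 = 2.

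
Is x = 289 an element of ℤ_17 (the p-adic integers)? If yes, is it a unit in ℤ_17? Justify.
x ∈ ℤ_17 but not a unit; v_17(x) = 2 > 0

ℤ_17 = {x ∈ ℚ_17 : v_17(x) ≥ 0} and ℤ_17^× = {x ∈ ℤ_17 : v_17(x) = 0}. Here v_17(289) = v_17(num) − v_17(den) = 2; compare against these criteria.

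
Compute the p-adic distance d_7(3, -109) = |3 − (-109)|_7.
d_7(3, -109) = 1/7

Step 1 — x − y = 3 − (-109) = 112. Step 2 — v_7(112) = 1 (factor: 112 = (7^1 · 16); the sign does not affect v_p). Step 3 — |x − y|_7 = 7^{-1} = 1/7.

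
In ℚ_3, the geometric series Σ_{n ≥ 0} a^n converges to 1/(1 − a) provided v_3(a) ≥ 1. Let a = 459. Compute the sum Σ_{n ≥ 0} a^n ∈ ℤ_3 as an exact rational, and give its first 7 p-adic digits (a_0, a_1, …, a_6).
Σ a^n = 1/(1 − a) = -1/458;  first 7 digits = (1, 0, 0, 2, 2, 1, 1)

v_3(a) = 3 ≥ 1, so the series converges in ℤ_3 to 1/(1 − a) = 1/(1 − 459) = -1/458. Expand this rational in ℤ_3: compute digits iteratively via d_i = x_i mod 3, x_{i+1} = (x_i − d_i)/3. The first 7 digits are (1, 0, 0, 2, 2, 1, 1).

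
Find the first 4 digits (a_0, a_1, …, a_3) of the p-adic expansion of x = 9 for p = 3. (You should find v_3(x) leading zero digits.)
(a_0, …, a_3) = (0, 0, 1, 0)

v_3(9) = 2, so a_0 = ... = a_1 = 0. Factor out: x = 3^2 · u with u = 1 a unit in ℤ_3. Expand u iteratively via a_{v+i} = u_i mod 3, u_{i+1} = (u_i − a_{v+i})/3:
  u_0 = 1;  a_2 = 1;  u_1 = (u_0 − 1)/3 = 0
  u_1 = 0;  a_3 = 0;  u_2 = (u_1 − 0)/3 = 0
Digits: (0, 0, 1, 0).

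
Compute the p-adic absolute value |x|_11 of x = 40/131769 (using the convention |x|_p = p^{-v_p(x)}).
|40/131769|_11 = 14641

Step 1 — compute v_11(x) by factoring powers of 11 out of the numerator and denominator: v_11(40/131769) = -4. Step 2 — apply |x|_p = p^{-v_p(x)} = 11^{4} = 14641.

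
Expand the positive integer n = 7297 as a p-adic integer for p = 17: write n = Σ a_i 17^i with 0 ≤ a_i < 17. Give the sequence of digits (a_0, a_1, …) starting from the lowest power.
(a_0, a_1, …) = (4, 4, 8, 1)

Repeated division by 17 gives the digits low-to-high: 7297 = 4 + 4·17^1 + 8·17^2 + 1·17^3. Digit sequence: (4, 4, 8, 1).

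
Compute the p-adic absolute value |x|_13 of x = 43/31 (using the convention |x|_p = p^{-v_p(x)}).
|43/31|_13 = 1

Step 1 — compute v_13(x) by factoring powers of 13 out of the numerator and denominator: v_13(43/31) = 0. Step 2 — apply |x|_p = p^{-v_p(x)} = 13^{0} = 1.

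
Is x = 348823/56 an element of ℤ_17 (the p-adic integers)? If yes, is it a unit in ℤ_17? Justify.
x ∈ ℤ_17 but not a unit; v_17(x) = 3 > 0

ℤ_17 = {x ∈ ℚ_17 : v_17(x) ≥ 0} and ℤ_17^× = {x ∈ ℤ_17 : v_17(x) = 0}. Here v_17(348823/56) = v_17(num) − v_17(den) = 3; compare against these criteria.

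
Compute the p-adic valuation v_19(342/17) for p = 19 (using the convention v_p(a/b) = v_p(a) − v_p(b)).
v_19(342/17) = 1

Factor powers of 19 from the numerator and denominator of the reduced fraction: 342 = 19^1 · 18 and 17 = 19^0 · 17. Apply v_p(a/b) = v_p(a) − v_p(b): v_19(342/17) = 1 − 0 = 1.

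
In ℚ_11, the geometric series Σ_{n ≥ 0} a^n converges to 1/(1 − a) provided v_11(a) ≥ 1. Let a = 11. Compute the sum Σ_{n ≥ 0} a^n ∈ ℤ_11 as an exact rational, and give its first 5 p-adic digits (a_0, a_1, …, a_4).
Σ a^n = 1/(1 − a) = -1/10;  first 5 digits = (1, 1, 1, 1, 1)

v_11(a) = 1 ≥ 1, so the series converges in ℤ_11 to 1/(1 − a) = 1/(1 − 11) = -1/10. Expand this rational in ℤ_11: compute digits iteratively via d_i = x_i mod 11, x_{i+1} = (x_i − d_i)/11. The first 5 digits are (1, 1, 1, 1, 1).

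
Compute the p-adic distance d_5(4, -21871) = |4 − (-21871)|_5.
d_5(4, -21871) = 1/3125

Step 1 — x − y = 4 − (-21871) = 21875. Step 2 — v_5(21875) = 5 (factor: 21875 = (5^5 · 7); the sign does not affect v_p). Step 3 — |x − y|_5 = 5^{-5} = 1/3125.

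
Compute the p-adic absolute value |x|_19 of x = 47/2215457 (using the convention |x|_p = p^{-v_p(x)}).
|47/2215457|_19 = 130321

Step 1 — compute v_19(x) by factoring powers of 19 out of the numerator and denominator: v_19(47/2215457) = -4. Step 2 — apply |x|_p = p^{-v_p(x)} = 19^{4} = 130321.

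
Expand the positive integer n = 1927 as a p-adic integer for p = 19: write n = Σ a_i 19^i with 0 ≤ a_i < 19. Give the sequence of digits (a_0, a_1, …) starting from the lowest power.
(a_0, a_1, …) = (8, 6, 5)

Repeated division by 19 gives the digits low-to-high: 1927 = 8 + 6·19^1 + 5·19^2. Digit sequence: (8, 6, 5).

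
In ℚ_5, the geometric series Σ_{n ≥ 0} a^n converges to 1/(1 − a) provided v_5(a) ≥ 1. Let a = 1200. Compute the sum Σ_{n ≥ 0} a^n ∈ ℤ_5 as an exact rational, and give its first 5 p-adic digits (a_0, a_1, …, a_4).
Σ a^n = 1/(1 − a) = -1/1199;  first 5 digits = (1, 0, 3, 4, 0)

v_5(a) = 2 ≥ 1, so the series converges in ℤ_5 to 1/(1 − a) = 1/(1 − 1200) = -1/1199. Expand this rational in ℤ_5: compute digits iteratively via d_i = x_i mod 5, x_{i+1} = (x_i − d_i)/5. The first 5 digits are (1, 0, 3, 4, 0).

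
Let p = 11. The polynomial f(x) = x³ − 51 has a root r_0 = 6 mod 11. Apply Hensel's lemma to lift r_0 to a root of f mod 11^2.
r_1 = 28 (mod 121)

Hensel: r_{i+1} = r_i − f(r_i)/f′(r_i) mod 11^{i+2}, where f′(x) = 3x². Iterate:
  r_0 = 6 (mod 11)
  r_1 = 28 (mod 121)
Final: r = 28 with f(r) ≡ 0 mod 11^2.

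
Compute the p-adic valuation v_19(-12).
v_19(-12) = 0

v_19(n) is the largest exponent k such that 19^k divides n. Factor out: -12 = -19^0 · 12. (Sign doesn't affect v_p.) So v_19(-12) = 0.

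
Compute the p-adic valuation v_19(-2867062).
v_19(-2867062) = 4

v_19(n) is the largest exponent k such that 19^k divides n. Factor out: -2867062 = -19^4 · 22. (Sign doesn't affect v_p.) So v_19(-2867062) = 4.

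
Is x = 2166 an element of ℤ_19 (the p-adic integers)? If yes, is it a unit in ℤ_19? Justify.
x ∈ ℤ_19 but not a unit; v_19(x) = 2 > 0

ℤ_19 = {x ∈ ℚ_19 : v_19(x) ≥ 0} and ℤ_19^× = {x ∈ ℤ_19 : v_19(x) = 0}. Here v_19(2166) = v_19(num) − v_19(den) = 2; compare against these criteria.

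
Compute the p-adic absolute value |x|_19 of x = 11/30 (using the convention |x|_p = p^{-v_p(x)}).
|11/30|_19 = 1

Step 1 — compute v_19(x) by factoring powers of 19 out of the numerator and denominator: v_19(11/30) = 0. Step 2 — apply |x|_p = p^{-v_p(x)} = 19^{0} = 1.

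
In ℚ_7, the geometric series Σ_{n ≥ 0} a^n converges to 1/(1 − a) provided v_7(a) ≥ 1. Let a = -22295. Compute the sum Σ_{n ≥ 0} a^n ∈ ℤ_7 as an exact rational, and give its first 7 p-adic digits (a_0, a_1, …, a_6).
Σ a^n = 1/(1 − a) = 1/22296;  first 7 digits = (1, 0, 0, 5, 4, 5, 3)

v_7(a) = 3 ≥ 1, so the series converges in ℤ_7 to 1/(1 − a) = 1/(1 − (-22295)) = 1/22296. Expand this rational in ℤ_7: compute digits iteratively via d_i = x_i mod 7, x_{i+1} = (x_i − d_i)/7. The first 7 digits are (1, 0, 0, 5, 4, 5, 3).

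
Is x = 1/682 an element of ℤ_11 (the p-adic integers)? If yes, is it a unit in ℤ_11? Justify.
x ∉ ℤ_11 (v_11(x) = -1 < 0)

ℤ_11 = {x ∈ ℚ_11 : v_11(x) ≥ 0} and ℤ_11^× = {x ∈ ℤ_11 : v_11(x) = 0}. Here v_11(1/682) = v_11(num) − v_11(den) = -1; compare against these criteria.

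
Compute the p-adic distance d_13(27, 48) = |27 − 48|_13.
d_13(27, 48) = 1

Step 1 — x − y = 27 − 48 = -21. Step 2 — v_13(-21) = 0 (factor: -21 = −(13^0 · 21); the sign does not affect v_p). Step 3 — |x − y|_13 = 13^{0} = 1.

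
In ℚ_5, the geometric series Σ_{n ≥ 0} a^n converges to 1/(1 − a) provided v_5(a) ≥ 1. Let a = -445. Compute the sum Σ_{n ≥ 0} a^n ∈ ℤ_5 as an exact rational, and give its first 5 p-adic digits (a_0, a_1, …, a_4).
Σ a^n = 1/(1 − a) = 1/446;  first 5 digits = (1, 1, 3, 1, 3)

v_5(a) = 1 ≥ 1, so the series converges in ℤ_5 to 1/(1 − a) = 1/(1 − (-445)) = 1/446. Expand this rational in ℤ_5: compute digits iteratively via d_i = x_i mod 5, x_{i+1} = (x_i − d_i)/5. The first 5 digits are (1, 1, 3, 1, 3).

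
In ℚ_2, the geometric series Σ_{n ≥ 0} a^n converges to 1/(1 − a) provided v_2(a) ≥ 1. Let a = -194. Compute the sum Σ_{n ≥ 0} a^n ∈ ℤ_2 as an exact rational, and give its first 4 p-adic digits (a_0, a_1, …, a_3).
Σ a^n = 1/(1 − a) = 1/195;  first 4 digits = (1, 1, 0, 1)

v_2(a) = 1 ≥ 1, so the series converges in ℤ_2 to 1/(1 − a) = 1/(1 − (-194)) = 1/195. Expand this rational in ℤ_2: compute digits iteratively via d_i = x_i mod 2, x_{i+1} = (x_i − d_i)/2. The first 4 digits are (1, 1, 0, 1).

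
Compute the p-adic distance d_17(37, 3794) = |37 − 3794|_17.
d_17(37, 3794) = 1/289

Step 1 — x − y = 37 − 3794 = -3757. Step 2 — v_17(-3757) = 2 (factor: -3757 = −(17^2 · 13); the sign does not affect v_p). Step 3 — |x − y|_17 = 17^{-2} = 1/289.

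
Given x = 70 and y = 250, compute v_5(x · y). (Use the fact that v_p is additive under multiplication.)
v_5(17500) = 4

v_p(x) = 1 (factor: 70 = 5^1 · 14); v_p(y) = 3 (factor: 250 = 5^3 · 2). Additivity: v_p(xy) = v_p(x) + v_p(y) = 1 + 3 = 4. (Direct check: xy = 17500 = 5^4 · (28).)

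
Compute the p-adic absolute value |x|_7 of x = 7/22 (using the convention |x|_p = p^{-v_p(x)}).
|7/22|_7 = 1/7

Step 1 — compute v_7(x) by factoring powers of 7 out of the numerator and denominator: v_7(7/22) = 1. Step 2 — apply |x|_p = p^{-v_p(x)} = 7^{-1} = 1/7.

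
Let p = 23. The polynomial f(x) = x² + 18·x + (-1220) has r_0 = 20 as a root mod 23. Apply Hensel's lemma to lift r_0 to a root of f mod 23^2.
r_1 = 411 (mod 529)

Hensel: r_{i+1} = r_i − f(r_i)·(f′(r_i))^{-1} mod 23^{i+2}, f′(x) = 2x + 18. Iterate:
  r_0 = 20 (mod 23)
  r_1 = 411 (mod 529)
Final: r = 411 satisfies f(r) ≡ 0 mod 23^2.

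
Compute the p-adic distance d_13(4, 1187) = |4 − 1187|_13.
d_13(4, 1187) = 1/169

Step 1 — x − y = 4 − 1187 = -1183. Step 2 — v_13(-1183) = 2 (factor: -1183 = −(13^2 · 7); the sign does not affect v_p). Step 3 — |x − y|_13 = 13^{-2} = 1/169.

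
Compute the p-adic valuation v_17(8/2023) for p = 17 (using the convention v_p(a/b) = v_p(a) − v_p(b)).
v_17(8/2023) = -2

Factor powers of 17 from the numerator and denominator of the reduced fraction: 8 = 17^0 · 8 and 2023 = 17^2 · 7. Apply v_p(a/b) = v_p(a) − v_p(b): v_17(8/2023) = 0 − 2 = -2.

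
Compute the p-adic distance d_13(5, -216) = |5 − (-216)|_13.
d_13(5, -216) = 1/13

Step 1 — x − y = 5 − (-216) = 221. Step 2 — v_13(221) = 1 (factor: 221 = (13^1 · 17); the sign does not affect v_p). Step 3 — |x − y|_13 = 13^{-1} = 1/13.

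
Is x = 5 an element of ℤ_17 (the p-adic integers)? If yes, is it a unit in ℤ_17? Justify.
x ∈ ℤ_17^× (unit); v_17(x) = 0

ℤ_17 = {x ∈ ℚ_17 : v_17(x) ≥ 0} and ℤ_17^× = {x ∈ ℤ_17 : v_17(x) = 0}. Here v_17(5) = v_17(num) − v_17(den) = 0; compare against these criteria.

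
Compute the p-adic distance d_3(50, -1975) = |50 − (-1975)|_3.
d_3(50, -1975) = 1/81

Step 1 — x − y = 50 − (-1975) = 2025. Step 2 — v_3(2025) = 4 (factor: 2025 = (3^4 · 25); the sign does not affect v_p). Step 3 — |x − y|_3 = 3^{-4} = 1/81.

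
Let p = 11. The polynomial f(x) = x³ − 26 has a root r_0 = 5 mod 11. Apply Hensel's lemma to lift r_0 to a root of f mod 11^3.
r_2 = 1204 (mod 1331)

Hensel: r_{i+1} = r_i − f(r_i)/f′(r_i) mod 11^{i+2}, where f′(x) = 3x². Iterate:
  r_0 = 5 (mod 11)
  r_1 = 115 (mod 121)
  r_2 = 1204 (mod 1331)
Final: r = 1204 with f(r) ≡ 0 mod 11^3.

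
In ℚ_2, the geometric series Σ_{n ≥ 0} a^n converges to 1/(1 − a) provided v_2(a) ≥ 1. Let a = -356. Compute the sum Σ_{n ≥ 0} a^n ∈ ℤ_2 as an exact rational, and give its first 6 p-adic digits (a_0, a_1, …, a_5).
Σ a^n = 1/(1 − a) = 1/357;  first 6 digits = (1, 0, 1, 1, 0, 1)

v_2(a) = 2 ≥ 1, so the series converges in ℤ_2 to 1/(1 − a) = 1/(1 − (-356)) = 1/357. Expand this rational in ℤ_2: compute digits iteratively via d_i = x_i mod 2, x_{i+1} = (x_i − d_i)/2. The first 6 digits are (1, 0, 1, 1, 0, 1).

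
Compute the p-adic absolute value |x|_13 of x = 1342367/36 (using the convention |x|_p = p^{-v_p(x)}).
|1342367/36|_13 = 1/28561

Step 1 — compute v_13(x) by factoring powers of 13 out of the numerator and denominator: v_13(1342367/36) = 4. Step 2 — apply |x|_p = p^{-v_p(x)} = 13^{-4} = 1/28561.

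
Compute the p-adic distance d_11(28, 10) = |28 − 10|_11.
d_11(28, 10) = 1

Step 1 — x − y = 28 − 10 = 18. Step 2 — v_11(18) = 0 (factor: 18 = (11^0 · 18); the sign does not affect v_p). Step 3 — |x − y|_11 = 11^{0} = 1.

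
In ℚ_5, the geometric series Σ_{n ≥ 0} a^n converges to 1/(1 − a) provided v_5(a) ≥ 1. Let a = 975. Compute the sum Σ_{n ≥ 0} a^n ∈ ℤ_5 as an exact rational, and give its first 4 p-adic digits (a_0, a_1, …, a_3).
Σ a^n = 1/(1 − a) = -1/974;  first 4 digits = (1, 0, 4, 2)

v_5(a) = 2 ≥ 1, so the series converges in ℤ_5 to 1/(1 − a) = 1/(1 − 975) = -1/974. Expand this rational in ℤ_5: compute digits iteratively via d_i = x_i mod 5, x_{i+1} = (x_i − d_i)/5. The first 4 digits are (1, 0, 4, 2).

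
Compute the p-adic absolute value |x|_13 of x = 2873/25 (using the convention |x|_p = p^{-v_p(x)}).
|2873/25|_13 = 1/169

Step 1 — compute v_13(x) by factoring powers of 13 out of the numerator and denominator: v_13(2873/25) = 2. Step 2 — apply |x|_p = p^{-v_p(x)} = 13^{-2} = 1/169.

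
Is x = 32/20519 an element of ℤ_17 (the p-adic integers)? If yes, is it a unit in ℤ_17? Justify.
x ∉ ℤ_17 (v_17(x) = -2 < 0)

ℤ_17 = {x ∈ ℚ_17 : v_17(x) ≥ 0} and ℤ_17^× = {x ∈ ℤ_17 : v_17(x) = 0}. Here v_17(32/20519) = v_17(num) − v_17(den) = -2; compare against these criteria.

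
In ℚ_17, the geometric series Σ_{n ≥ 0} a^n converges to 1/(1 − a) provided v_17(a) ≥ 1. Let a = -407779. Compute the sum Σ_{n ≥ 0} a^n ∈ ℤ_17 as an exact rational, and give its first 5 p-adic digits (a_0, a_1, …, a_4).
Σ a^n = 1/(1 − a) = 1/407780;  first 5 digits = (1, 0, 0, 2, 12)

v_17(a) = 3 ≥ 1, so the series converges in ℤ_17 to 1/(1 − a) = 1/(1 − (-407779)) = 1/407780. Expand this rational in ℤ_17: compute digits iteratively via d_i = x_i mod 17, x_{i+1} = (x_i − d_i)/17. The first 5 digits are (1, 0, 0, 2, 12).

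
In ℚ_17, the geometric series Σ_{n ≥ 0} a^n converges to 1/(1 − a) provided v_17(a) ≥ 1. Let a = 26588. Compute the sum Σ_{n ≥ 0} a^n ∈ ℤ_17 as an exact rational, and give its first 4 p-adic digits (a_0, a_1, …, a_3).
Σ a^n = 1/(1 − a) = -1/26587;  first 4 digits = (1, 0, 7, 5)

v_17(a) = 2 ≥ 1, so the series converges in ℤ_17 to 1/(1 − a) = 1/(1 − 26588) = -1/26587. Expand this rational in ℤ_17: compute digits iteratively via d_i = x_i mod 17, x_{i+1} = (x_i − d_i)/17. The first 4 digits are (1, 0, 7, 5).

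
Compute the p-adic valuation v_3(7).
v_3(7) = 0

v_3(n) is the largest exponent k such that 3^k divides n. Factor out: 7 = 3^0 · 7. (Sign doesn't affect v_p.) So v_3(7) = 0.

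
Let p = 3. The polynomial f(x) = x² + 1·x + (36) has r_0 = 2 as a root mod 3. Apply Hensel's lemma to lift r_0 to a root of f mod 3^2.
r_1 = 8 (mod 9)

Hensel: r_{i+1} = r_i − f(r_i)·(f′(r_i))^{-1} mod 3^{i+2}, f′(x) = 2x + 1. Iterate:
  r_0 = 2 (mod 3)
  r_1 = 8 (mod 9)
Final: r = 8 satisfies f(r) ≡ 0 mod 3^2.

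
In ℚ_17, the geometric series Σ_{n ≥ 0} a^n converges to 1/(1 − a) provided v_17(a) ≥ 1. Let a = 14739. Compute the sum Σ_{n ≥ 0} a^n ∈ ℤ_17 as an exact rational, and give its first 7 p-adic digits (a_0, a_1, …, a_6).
Σ a^n = 1/(1 − a) = -1/14738;  first 7 digits = (1, 0, 0, 3, 0, 0, 9)

v_17(a) = 3 ≥ 1, so the series converges in ℤ_17 to 1/(1 − a) = 1/(1 − 14739) = -1/14738. Expand this rational in ℤ_17: compute digits iteratively via d_i = x_i mod 17, x_{i+1} = (x_i − d_i)/17. The first 7 digits are (1, 0, 0, 3, 0, 0, 9).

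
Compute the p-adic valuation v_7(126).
v_7(126) = 1

v_7(n) is the largest exponent k such that 7^k divides n. Factor out: 126 = 7^1 · 18. (Sign doesn't affect v_p.) So v_7(126) = 1.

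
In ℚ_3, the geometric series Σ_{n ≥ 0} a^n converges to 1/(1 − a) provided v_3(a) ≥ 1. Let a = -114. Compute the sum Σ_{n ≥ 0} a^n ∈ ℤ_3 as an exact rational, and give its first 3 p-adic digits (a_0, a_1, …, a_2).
Σ a^n = 1/(1 − a) = 1/115;  first 3 digits = (1, 1, 0)

v_3(a) = 1 ≥ 1, so the series converges in ℤ_3 to 1/(1 − a) = 1/(1 − (-114)) = 1/115. Expand this rational in ℤ_3: compute digits iteratively via d_i = x_i mod 3, x_{i+1} = (x_i − d_i)/3. The first 3 digits are (1, 1, 0).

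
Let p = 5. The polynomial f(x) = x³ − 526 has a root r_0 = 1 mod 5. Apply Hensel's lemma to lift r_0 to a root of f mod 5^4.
r_3 = 176 (mod 625)

Hensel: r_{i+1} = r_i − f(r_i)/f′(r_i) mod 5^{i+2}, where f′(x) = 3x². Iterate:
  r_0 = 1 (mod 5)
  r_1 = 1 (mod 25)
  r_2 = 51 (mod 125)
  r_3 = 176 (mod 625)
Final: r = 176 with f(r) ≡ 0 mod 5^4.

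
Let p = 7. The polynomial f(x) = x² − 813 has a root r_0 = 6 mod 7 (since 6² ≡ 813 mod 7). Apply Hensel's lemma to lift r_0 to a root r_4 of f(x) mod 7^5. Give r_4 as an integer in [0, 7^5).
r_4 = 6208 (mod 16807)

Hensel's recurrence: r_{i+1} = r_i − f(r_i)·(f′(r_i))^{-1} mod 7^{i+2}, with f′(x) = 2x. Iterate:
  r_0 = 6 (mod 7)
  r_1 = 34 (mod 49)
  r_2 = 34 (mod 343)
  r_3 = 1406 (mod 2401)
  r_4 = 6208 (mod 16807)
Final: r_4 = 6208, and one checks f(r_4) ≡ 0 mod 7^5.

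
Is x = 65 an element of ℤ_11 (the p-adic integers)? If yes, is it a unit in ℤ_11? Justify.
x ∈ ℤ_11^× (unit); v_11(x) = 0

ℤ_11 = {x ∈ ℚ_11 : v_11(x) ≥ 0} and ℤ_11^× = {x ∈ ℤ_11 : v_11(x) = 0}. Here v_11(65) = v_11(num) − v_11(den) = 0; compare against these criteria.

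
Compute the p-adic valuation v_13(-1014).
v_13(-1014) = 2

v_13(n) is the largest exponent k such that 13^k divides n. Factor out: -1014 = -13^2 · 6. (Sign doesn't affect v_p.) So v_13(-1014) = 2.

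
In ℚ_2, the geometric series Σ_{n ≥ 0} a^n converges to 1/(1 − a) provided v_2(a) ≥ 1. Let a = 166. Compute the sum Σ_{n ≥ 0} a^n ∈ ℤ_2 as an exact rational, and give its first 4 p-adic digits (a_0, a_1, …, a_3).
Σ a^n = 1/(1 − a) = -1/165;  first 4 digits = (1, 1, 0, 0)

v_2(a) = 1 ≥ 1, so the series converges in ℤ_2 to 1/(1 − a) = 1/(1 − 166) = -1/165. Expand this rational in ℤ_2: compute digits iteratively via d_i = x_i mod 2, x_{i+1} = (x_i − d_i)/2. The first 4 digits are (1, 1, 0, 0).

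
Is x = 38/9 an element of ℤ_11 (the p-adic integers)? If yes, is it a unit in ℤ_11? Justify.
x ∈ ℤ_11^× (unit); v_11(x) = 0

ℤ_11 = {x ∈ ℚ_11 : v_11(x) ≥ 0} and ℤ_11^× = {x ∈ ℤ_11 : v_11(x) = 0}. Here v_11(38/9) = v_11(num) − v_11(den) = 0; compare against these criteria.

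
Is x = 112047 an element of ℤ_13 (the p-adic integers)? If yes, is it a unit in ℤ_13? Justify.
x ∈ ℤ_13 but not a unit; v_13(x) = 3 > 0

ℤ_13 = {x ∈ ℚ_13 : v_13(x) ≥ 0} and ℤ_13^× = {x ∈ ℤ_13 : v_13(x) = 0}. Here v_13(112047) = v_13(num) − v_13(den) = 3; compare against these criteria.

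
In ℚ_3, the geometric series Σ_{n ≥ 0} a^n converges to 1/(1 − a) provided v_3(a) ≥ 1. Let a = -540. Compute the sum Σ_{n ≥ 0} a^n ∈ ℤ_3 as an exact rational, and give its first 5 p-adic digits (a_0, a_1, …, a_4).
Σ a^n = 1/(1 − a) = 1/541;  first 5 digits = (1, 0, 0, 1, 2)

v_3(a) = 3 ≥ 1, so the series converges in ℤ_3 to 1/(1 − a) = 1/(1 − (-540)) = 1/541. Expand this rational in ℤ_3: compute digits iteratively via d_i = x_i mod 3, x_{i+1} = (x_i − d_i)/3. The first 5 digits are (1, 0, 0, 1, 2).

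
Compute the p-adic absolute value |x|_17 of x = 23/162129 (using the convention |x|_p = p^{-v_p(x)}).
|23/162129|_17 = 4913

Step 1 — compute v_17(x) by factoring powers of 17 out of the numerator and denominator: v_17(23/162129) = -3. Step 2 — apply |x|_p = p^{-v_p(x)} = 17^{3} = 4913.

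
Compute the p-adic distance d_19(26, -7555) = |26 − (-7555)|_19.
d_19(26, -7555) = 1/361

Step 1 — x − y = 26 − (-7555) = 7581. Step 2 — v_19(7581) = 2 (factor: 7581 = (19^2 · 21); the sign does not affect v_p). Step 3 — |x − y|_19 = 19^{-2} = 1/361.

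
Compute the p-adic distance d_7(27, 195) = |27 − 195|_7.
d_7(27, 195) = 1/7

Step 1 — x − y = 27 − 195 = -168. Step 2 — v_7(-168) = 1 (factor: -168 = −(7^1 · 24); the sign does not affect v_p). Step 3 — |x − y|_7 = 7^{-1} = 1/7.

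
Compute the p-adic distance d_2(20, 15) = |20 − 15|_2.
d_2(20, 15) = 1

Step 1 — x − y = 20 − 15 = 5. Step 2 — v_2(5) = 0 (factor: 5 = (2^0 · 5); the sign does not affect v_p). Step 3 — |x − y|_2 = 2^{0} = 1.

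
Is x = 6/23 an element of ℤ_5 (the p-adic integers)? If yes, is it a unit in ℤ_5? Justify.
x ∈ ℤ_5^× (unit); v_5(x) = 0

ℤ_5 = {x ∈ ℚ_5 : v_5(x) ≥ 0} and ℤ_5^× = {x ∈ ℤ_5 : v_5(x) = 0}. Here v_5(6/23) = v_5(num) − v_5(den) = 0; compare against these criteria.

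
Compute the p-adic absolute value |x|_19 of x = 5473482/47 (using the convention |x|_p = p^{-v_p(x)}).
|5473482/47|_19 = 1/130321

Step 1 — compute v_19(x) by factoring powers of 19 out of the numerator and denominator: v_19(5473482/47) = 4. Step 2 — apply |x|_p = p^{-v_p(x)} = 19^{-4} = 1/130321.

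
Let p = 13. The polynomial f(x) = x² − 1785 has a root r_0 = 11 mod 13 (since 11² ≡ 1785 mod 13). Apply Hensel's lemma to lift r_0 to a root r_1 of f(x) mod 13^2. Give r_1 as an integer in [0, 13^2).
r_1 = 102 (mod 169)

Hensel's recurrence: r_{i+1} = r_i − f(r_i)·(f′(r_i))^{-1} mod 13^{i+2}, with f′(x) = 2x. Iterate:
  r_0 = 11 (mod 13)
  r_1 = 102 (mod 169)
Final: r_1 = 102, and one checks f(r_1) ≡ 0 mod 13^2.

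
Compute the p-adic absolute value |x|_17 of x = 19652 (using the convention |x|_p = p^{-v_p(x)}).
|19652|_17 = 1/4913

Step 1 — compute v_17(x) by factoring powers of 17 out of the numerator and denominator: v_17(19652) = 3. Step 2 — apply |x|_p = p^{-v_p(x)} = 17^{-3} = 1/4913.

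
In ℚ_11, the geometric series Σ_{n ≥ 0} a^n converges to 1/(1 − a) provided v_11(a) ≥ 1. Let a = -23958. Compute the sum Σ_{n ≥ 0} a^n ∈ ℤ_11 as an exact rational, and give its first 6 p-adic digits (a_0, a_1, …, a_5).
Σ a^n = 1/(1 − a) = 1/23959;  first 6 digits = (1, 0, 0, 4, 9, 10)

v_11(a) = 3 ≥ 1, so the series converges in ℤ_11 to 1/(1 − a) = 1/(1 − (-23958)) = 1/23959. Expand this rational in ℤ_11: compute digits iteratively via d_i = x_i mod 11, x_{i+1} = (x_i − d_i)/11. The first 6 digits are (1, 0, 0, 4, 9, 10).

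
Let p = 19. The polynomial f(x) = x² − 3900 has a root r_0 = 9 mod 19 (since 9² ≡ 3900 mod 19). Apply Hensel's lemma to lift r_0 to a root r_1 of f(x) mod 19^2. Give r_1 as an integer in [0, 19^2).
r_1 = 161 (mod 361)

Hensel's recurrence: r_{i+1} = r_i − f(r_i)·(f′(r_i))^{-1} mod 19^{i+2}, with f′(x) = 2x. Iterate:
  r_0 = 9 (mod 19)
  r_1 = 161 (mod 361)
Final: r_1 = 161, and one checks f(r_1) ≡ 0 mod 19^2.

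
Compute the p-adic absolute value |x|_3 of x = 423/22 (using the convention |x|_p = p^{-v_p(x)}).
|423/22|_3 = 1/9

Step 1 — compute v_3(x) by factoring powers of 3 out of the numerator and denominator: v_3(423/22) = 2. Step 2 — apply |x|_p = p^{-v_p(x)} = 3^{-2} = 1/9.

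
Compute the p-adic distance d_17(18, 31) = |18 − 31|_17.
d_17(18, 31) = 1

Step 1 — x − y = 18 − 31 = -13. Step 2 — v_17(-13) = 0 (factor: -13 = −(17^0 · 13); the sign does not affect v_p). Step 3 — |x − y|_17 = 17^{0} = 1.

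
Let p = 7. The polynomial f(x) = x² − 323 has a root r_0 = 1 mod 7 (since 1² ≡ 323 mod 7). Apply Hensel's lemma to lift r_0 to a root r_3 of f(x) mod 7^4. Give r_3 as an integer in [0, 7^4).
r_3 = 1779 (mod 2401)

Hensel's recurrence: r_{i+1} = r_i − f(r_i)·(f′(r_i))^{-1} mod 7^{i+2}, with f′(x) = 2x. Iterate:
  r_0 = 1 (mod 7)
  r_1 = 15 (mod 49)
  r_2 = 64 (mod 343)
  r_3 = 1779 (mod 2401)
Final: r_3 = 1779, and one checks f(r_3) ≡ 0 mod 7^4.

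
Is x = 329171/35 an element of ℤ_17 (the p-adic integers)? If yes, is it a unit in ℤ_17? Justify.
x ∈ ℤ_17 but not a unit; v_17(x) = 3 > 0

ℤ_17 = {x ∈ ℚ_17 : v_17(x) ≥ 0} and ℤ_17^× = {x ∈ ℤ_17 : v_17(x) = 0}. Here v_17(329171/35) = v_17(num) − v_17(den) = 3; compare against these criteria.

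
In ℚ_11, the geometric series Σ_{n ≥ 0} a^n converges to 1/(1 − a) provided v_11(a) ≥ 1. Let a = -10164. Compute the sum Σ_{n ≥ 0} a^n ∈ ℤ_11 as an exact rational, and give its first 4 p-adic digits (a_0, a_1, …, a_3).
Σ a^n = 1/(1 − a) = 1/10165;  first 4 digits = (1, 0, 4, 3)

v_11(a) = 2 ≥ 1, so the series converges in ℤ_11 to 1/(1 − a) = 1/(1 − (-10164)) = 1/10165. Expand this rational in ℤ_11: compute digits iteratively via d_i = x_i mod 11, x_{i+1} = (x_i − d_i)/11. The first 4 digits are (1, 0, 4, 3).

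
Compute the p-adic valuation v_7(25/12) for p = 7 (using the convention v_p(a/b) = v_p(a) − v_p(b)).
v_7(25/12) = 0

Factor powers of 7 from the numerator and denominator of the reduced fraction: 25 = 7^0 · 25 and 12 = 7^0 · 12. Apply v_p(a/b) = v_p(a) − v_p(b): v_7(25/12) = 0 − 0 = 0.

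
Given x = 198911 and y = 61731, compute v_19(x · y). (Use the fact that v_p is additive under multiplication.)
v_19(12278974941) = 6

v_p(x) = 3 (factor: 198911 = 19^3 · 29); v_p(y) = 3 (factor: 61731 = 19^3 · 9). Additivity: v_p(xy) = v_p(x) + v_p(y) = 3 + 3 = 6. (Direct check: xy = 12278974941 = 19^6 · (261).)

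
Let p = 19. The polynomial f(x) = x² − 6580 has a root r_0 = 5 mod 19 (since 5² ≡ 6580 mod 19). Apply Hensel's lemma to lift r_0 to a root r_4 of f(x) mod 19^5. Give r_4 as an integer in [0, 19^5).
r_4 = 1583104 (mod 2476099)

Hensel's recurrence: r_{i+1} = r_i − f(r_i)·(f′(r_i))^{-1} mod 19^{i+2}, with f′(x) = 2x. Iterate:
  r_0 = 5 (mod 19)
  r_1 = 119 (mod 361)
  r_2 = 5534 (mod 6859)
  r_3 = 19252 (mod 130321)
  r_4 = 1583104 (mod 2476099)
Final: r_4 = 1583104, and one checks f(r_4) ≡ 0 mod 19^5.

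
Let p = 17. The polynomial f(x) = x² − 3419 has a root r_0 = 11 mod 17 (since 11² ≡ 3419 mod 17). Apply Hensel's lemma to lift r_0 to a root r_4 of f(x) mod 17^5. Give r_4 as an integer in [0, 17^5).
r_4 = 624506 (mod 1419857)

Hensel's recurrence: r_{i+1} = r_i − f(r_i)·(f′(r_i))^{-1} mod 17^{i+2}, with f′(x) = 2x. Iterate:
  r_0 = 11 (mod 17)
  r_1 = 266 (mod 289)
  r_2 = 555 (mod 4913)
  r_3 = 39859 (mod 83521)
  r_4 = 624506 (mod 1419857)
Final: r_4 = 624506, and one checks f(r_4) ≡ 0 mod 17^5.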